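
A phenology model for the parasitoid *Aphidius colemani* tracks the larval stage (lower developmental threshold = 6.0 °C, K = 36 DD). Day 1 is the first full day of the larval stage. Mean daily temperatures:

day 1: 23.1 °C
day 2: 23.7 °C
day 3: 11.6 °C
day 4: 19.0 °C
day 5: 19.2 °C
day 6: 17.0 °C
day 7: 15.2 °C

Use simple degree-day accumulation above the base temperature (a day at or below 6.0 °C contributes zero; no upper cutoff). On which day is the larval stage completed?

day 3

Daily DD above 6.0 °C: 17.1, 17.7, 5.6, 13.0, 13.2, 11.0, 9.2.
Cumulative: 17.1, 34.8, 40.4, 53.4, 66.6, 77.6, 86.8.
The total first reaches 36 DD on day 3.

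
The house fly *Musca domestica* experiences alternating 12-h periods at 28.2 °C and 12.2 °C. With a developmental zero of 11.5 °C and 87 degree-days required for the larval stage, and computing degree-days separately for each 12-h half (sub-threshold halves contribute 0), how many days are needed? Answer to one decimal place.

10.0 days

Day half: max(0, 28.2 − 11.5) × 0.5 = 16.7 × 0.5 = 8.35 DD.
Night half: max(0, 12.2 − 11.5) × 0.5 = 0.7 × 0.5 = 0.35 DD.
Per 24 h: 8.70 DD/day.
Duration = 87 / 8.70 = 10.000 ≈ 10.0 days.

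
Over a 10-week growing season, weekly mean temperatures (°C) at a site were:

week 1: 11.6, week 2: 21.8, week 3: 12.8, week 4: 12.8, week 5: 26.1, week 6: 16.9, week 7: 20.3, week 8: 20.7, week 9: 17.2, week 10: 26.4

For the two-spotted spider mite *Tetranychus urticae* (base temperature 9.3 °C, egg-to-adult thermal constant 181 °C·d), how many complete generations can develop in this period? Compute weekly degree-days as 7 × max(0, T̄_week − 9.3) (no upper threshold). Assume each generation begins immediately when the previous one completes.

3 generations

Weekly DD (7 × max(0, T̄ − 9.3)): 16.1, 87.5, 24.5, 24.5, 117.6, 53.2, 77.0, 79.8, 55.3, 119.7.
Season total = 655.2 DD.
Complete generations = ⌊655.2 / 181⌋ = 3.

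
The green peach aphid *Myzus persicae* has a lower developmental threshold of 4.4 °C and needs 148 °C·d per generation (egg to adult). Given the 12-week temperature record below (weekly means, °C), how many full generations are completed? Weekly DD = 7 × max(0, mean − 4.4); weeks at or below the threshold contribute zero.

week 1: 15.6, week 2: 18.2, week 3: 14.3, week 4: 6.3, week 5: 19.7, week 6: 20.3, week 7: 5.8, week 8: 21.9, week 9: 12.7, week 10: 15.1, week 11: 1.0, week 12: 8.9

Weekly DD (7 × max(0, T̄ − 4.4)): 78.4, 96.6, 69.3, 13.3, 107.1, 111.3, 9.8, 122.5, 58.1, 74.9, 0.0, 31.5.
Season total = 772.8 DD.
Complete generations = ⌊772.8 / 148⌋ = 5.

5 generations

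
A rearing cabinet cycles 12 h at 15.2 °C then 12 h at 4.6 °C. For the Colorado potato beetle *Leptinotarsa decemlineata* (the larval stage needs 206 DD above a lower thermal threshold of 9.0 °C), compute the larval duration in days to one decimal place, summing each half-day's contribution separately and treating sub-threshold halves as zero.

66.5 days

Day half: max(0, 15.2 − 9.0) × 0.5 = 6.2 × 0.5 = 3.10 DD.
Night half: max(0, 4.6 − 9.0) × 0.5 = 0.0 × 0.5 = 0.00 DD.
Per 24 h: 3.10 DD/day.
Duration = 206 / 3.10 = 66.452 ≈ 66.5 days.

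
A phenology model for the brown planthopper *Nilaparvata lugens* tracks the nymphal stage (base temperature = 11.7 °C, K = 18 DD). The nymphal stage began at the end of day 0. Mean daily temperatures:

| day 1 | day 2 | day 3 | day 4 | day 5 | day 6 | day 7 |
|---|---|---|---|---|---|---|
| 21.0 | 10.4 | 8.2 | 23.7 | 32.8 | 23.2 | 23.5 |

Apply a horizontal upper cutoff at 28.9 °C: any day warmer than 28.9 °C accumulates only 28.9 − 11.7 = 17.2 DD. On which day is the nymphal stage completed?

day 4

Daily DD above 11.7 °C (capped at 17.2): 9.3, 0.0, 0.0, 12.0, 17.2, 11.5, 11.8.
Cumulative: 9.3, 9.3, 9.3, 21.3, 38.5, 50.0, 61.8.
The total first reaches 18 DD on day 4.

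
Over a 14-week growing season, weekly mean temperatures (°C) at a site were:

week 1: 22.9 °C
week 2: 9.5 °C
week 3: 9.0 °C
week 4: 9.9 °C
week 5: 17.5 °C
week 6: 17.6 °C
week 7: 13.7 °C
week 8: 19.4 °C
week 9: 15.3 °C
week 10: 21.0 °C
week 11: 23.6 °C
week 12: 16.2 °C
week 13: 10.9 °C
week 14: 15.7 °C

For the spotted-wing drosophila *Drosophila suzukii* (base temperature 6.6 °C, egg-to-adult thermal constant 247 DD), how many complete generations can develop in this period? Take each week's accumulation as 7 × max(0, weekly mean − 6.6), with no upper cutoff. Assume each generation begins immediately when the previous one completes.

3 generations

Weekly DD (7 × max(0, T̄ − 6.6)): 114.1, 20.3, 16.8, 23.1, 76.3, 77.0, 49.7, 89.6, 60.9, 100.8, 119.0, 67.2, 30.1, 63.7.
Season total = 908.6 DD.
Complete generations = ⌊908.6 / 247⌋ = 3.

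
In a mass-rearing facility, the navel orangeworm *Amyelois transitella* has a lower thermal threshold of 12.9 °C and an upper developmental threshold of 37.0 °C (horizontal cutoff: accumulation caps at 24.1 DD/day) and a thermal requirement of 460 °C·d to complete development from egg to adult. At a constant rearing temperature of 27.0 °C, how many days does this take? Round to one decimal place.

Daily accumulation = 27.0 − 12.9 = 14.1 DD/day.
Duration = 460 / 14.1 = 32.624 ≈ 32.6 days.

32.6 days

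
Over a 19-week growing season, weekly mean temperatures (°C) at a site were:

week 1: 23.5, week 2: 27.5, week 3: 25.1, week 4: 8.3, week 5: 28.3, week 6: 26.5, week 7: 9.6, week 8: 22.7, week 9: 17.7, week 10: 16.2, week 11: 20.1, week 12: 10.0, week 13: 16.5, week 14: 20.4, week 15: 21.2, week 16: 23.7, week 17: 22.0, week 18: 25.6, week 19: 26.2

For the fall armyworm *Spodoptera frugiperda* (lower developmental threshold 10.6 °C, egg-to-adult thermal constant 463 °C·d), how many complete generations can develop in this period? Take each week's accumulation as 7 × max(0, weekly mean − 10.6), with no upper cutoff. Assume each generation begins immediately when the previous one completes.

2 generations

Weekly DD (7 × max(0, T̄ − 10.6)): 90.3, 118.3, 101.5, 0.0, 123.9, 111.3, 0.0, 84.7, 49.7, 39.2, 66.5, 0.0, 41.3, 68.6, 74.2, 91.7, 79.8, 105.0, 109.2.
Season total = 1355.2 DD.
Complete generations = ⌊1355.2 / 463⌋ = 2.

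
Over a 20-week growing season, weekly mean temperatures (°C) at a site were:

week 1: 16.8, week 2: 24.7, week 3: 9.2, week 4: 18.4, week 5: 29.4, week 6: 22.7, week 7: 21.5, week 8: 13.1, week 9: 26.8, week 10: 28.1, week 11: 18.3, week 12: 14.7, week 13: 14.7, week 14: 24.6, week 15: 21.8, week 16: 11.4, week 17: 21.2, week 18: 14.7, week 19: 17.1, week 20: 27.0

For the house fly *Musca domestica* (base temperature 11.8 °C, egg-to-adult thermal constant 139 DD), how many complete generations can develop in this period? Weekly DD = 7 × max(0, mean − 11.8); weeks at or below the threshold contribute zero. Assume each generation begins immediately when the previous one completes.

Weekly DD (7 × max(0, T̄ − 11.8)): 35.0, 90.3, 0.0, 46.2, 123.2, 76.3, 67.9, 9.1, 105.0, 114.1, 45.5, 20.3, 20.3, 89.6, 70.0, 0.0, 65.8, 20.3, 37.1, 106.4.
Season total = 1142.4 DD.
Complete generations = ⌊1142.4 / 139⌋ = 8.

8 generations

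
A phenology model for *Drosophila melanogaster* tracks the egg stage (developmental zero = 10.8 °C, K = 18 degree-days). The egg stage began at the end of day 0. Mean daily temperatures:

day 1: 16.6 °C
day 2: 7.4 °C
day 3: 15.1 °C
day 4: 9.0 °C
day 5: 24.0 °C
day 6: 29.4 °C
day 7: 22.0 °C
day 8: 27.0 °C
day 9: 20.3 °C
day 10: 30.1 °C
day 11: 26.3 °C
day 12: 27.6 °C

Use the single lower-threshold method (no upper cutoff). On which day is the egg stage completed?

day 5

Daily DD above 10.8 °C: 5.8, 0.0, 4.3, 0.0, 13.2, 18.6, 11.2, 16.2, 9.5, 19.3, 15.5, 16.8.
Cumulative: 5.8, 5.8, 10.1, 10.1, 23.3, 41.9, 53.1, 69.3, 78.8, 98.1, 113.6, 130.4.
The total first reaches 18 DD on day 5.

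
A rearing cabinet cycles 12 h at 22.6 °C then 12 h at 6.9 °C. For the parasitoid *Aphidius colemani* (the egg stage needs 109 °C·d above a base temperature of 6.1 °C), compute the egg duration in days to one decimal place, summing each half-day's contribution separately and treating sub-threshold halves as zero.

12.6 days

Day half: max(0, 22.6 − 6.1) × 0.5 = 16.5 × 0.5 = 8.25 DD.
Night half: max(0, 6.9 − 6.1) × 0.5 = 0.8 × 0.5 = 0.40 DD.
Per 24 h: 8.65 DD/day.
Duration = 109 / 8.65 = 12.601 ≈ 12.6 days.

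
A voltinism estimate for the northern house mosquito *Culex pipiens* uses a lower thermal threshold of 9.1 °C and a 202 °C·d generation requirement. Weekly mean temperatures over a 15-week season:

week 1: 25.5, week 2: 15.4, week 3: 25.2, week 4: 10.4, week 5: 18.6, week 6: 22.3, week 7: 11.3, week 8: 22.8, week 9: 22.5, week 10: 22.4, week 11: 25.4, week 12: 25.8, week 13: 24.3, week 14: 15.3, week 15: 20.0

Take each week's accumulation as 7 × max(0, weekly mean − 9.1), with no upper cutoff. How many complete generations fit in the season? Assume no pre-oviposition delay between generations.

Weekly DD (7 × max(0, T̄ − 9.1)): 114.8, 44.1, 112.7, 9.1, 66.5, 92.4, 15.4, 95.9, 93.8, 93.1, 114.1, 116.9, 106.4, 43.4, 76.3.
Season total = 1194.9 DD.
Complete generations = ⌊1194.9 / 202⌋ = 5.

5 generations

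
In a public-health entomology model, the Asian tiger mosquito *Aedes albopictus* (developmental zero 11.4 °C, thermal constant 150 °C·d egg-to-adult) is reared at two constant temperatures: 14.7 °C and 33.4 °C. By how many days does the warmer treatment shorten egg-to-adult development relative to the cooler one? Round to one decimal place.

38.6 days

At 14.7 °C: 150 / (14.7 − 11.4) = 150 / 3.3 = 45.455 d.
At 33.4 °C: 150 / (33.4 − 11.4) = 150 / 22.0 = 6.818 d.
Difference = |45.455 − 6.818| = 38.636 ≈ 38.6 days.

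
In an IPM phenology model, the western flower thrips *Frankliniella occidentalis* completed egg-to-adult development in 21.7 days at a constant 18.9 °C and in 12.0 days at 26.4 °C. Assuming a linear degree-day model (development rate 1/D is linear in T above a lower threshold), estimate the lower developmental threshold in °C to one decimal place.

Under the model K = D·(T − T_b), so D₁·(T₁ − T_b) = D₂·(T₂ − T_b).
21.7·(18.9 − T_b) = 12.0·(26.4 − T_b)
T_b = (21.7·18.9 − 12.0·26.4) / (21.7 − 12.0) = 93.33 / 9.7 = 9.622 °C ≈ 9.6 °C.

9.6 °C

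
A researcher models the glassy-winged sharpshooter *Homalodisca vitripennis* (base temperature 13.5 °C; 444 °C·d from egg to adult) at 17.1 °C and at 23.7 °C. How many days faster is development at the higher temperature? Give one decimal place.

At 17.1 °C: 444 / (17.1 − 13.5) = 444 / 3.6 = 123.333 d.
At 23.7 °C: 444 / (23.7 − 13.5) = 444 / 10.2 = 43.529 d.
Difference = |123.333 − 43.529| = 79.804 ≈ 79.8 days.

79.8 days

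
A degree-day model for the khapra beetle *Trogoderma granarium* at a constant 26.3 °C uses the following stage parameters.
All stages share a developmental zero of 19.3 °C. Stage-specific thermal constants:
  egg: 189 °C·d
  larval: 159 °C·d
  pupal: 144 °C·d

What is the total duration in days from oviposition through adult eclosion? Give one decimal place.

Daily accumulation at 26.3 °C = 26.3 − 19.3 = 7.0 DD/day.
Total K = 189 + 159 + 144 = 492 DD.
Total duration = 492 / 7.0 = 70.286 ≈ 70.3 days.

70.3 days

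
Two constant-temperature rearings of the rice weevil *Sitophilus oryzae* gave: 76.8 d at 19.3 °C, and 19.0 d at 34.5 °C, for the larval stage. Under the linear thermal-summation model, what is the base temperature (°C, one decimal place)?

Equal thermal constants: D₁(T₁ − T_b) = D₂(T₂ − T_b).
76.8·(19.3 − T_b) = 19.0·(34.5 − T_b)
T_b = (76.8·19.3 − 19.0·34.5) / (76.8 − 19.0) = 826.74 / 57.8 = 14.303 °C ≈ 14.3 °C.

14.3 °C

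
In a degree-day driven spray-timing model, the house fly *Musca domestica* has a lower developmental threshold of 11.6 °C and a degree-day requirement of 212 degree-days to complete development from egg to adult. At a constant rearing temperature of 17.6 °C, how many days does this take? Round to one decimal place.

35.3 days

Daily accumulation = 17.6 − 11.6 = 6.0 DD/day.
Duration = 212 / 6.0 = 35.333 ≈ 35.3 days.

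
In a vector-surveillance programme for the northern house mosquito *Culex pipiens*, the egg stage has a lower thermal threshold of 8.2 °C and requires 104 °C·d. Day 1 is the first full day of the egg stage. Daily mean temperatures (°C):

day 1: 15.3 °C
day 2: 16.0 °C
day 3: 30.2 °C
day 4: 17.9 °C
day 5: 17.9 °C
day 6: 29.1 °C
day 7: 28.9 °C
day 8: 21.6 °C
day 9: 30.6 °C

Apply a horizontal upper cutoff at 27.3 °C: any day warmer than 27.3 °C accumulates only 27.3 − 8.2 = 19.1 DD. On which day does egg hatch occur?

Daily DD above 8.2 °C (capped at 19.1): 7.1, 7.8, 19.1, 9.7, 9.7, 19.1, 19.1, 13.4, 19.1.
Cumulative: 7.1, 14.9, 34.0, 43.7, 53.4, 72.5, 91.6, 105.0, 124.1.
The total first reaches 104 DD on day 8.

day 8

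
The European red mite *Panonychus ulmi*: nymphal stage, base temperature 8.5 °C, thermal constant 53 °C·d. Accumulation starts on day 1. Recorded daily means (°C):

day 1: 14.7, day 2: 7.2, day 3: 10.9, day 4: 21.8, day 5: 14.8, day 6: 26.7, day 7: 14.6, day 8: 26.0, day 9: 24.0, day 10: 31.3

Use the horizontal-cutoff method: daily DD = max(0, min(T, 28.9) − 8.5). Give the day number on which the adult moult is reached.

day 8

Daily DD above 8.5 °C (capped at 20.4): 6.2, 0.0, 2.4, 13.3, 6.3, 18.2, 6.1, 17.5, 15.5, 20.4.
Cumulative: 6.2, 6.2, 8.6, 21.9, 28.2, 46.4, 52.5, 70.0, 85.5, 105.9.
The total first reaches 53 DD on day 8.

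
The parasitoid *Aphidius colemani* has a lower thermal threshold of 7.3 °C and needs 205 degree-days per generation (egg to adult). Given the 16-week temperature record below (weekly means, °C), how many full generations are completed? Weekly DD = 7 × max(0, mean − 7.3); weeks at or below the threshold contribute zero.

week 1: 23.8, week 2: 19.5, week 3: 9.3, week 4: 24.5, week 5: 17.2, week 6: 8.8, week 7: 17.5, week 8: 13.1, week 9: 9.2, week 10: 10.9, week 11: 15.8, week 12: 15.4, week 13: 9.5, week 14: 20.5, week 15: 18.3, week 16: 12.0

4 generations

Weekly DD (7 × max(0, T̄ − 7.3)): 115.5, 85.4, 14.0, 120.4, 69.3, 10.5, 71.4, 40.6, 13.3, 25.2, 59.5, 56.7, 15.4, 92.4, 77.0, 32.9.
Season total = 899.5 DD.
Complete generations = ⌊899.5 / 205⌋ = 4.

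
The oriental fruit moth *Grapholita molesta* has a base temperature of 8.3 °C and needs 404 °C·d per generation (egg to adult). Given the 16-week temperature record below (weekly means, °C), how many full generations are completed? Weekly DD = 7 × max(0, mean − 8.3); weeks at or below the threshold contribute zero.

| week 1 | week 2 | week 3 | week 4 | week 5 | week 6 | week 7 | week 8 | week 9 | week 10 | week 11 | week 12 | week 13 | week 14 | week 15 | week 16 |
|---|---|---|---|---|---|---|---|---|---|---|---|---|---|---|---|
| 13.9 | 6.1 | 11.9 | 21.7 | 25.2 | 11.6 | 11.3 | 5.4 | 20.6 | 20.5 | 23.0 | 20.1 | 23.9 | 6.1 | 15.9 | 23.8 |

2 generations

Weekly DD (7 × max(0, T̄ − 8.3)): 39.2, 0.0, 25.2, 93.8, 118.3, 23.1, 21.0, 0.0, 86.1, 85.4, 102.9, 82.6, 109.2, 0.0, 53.2, 108.5.
Season total = 948.5 DD.
Complete generations = ⌊948.5 / 404⌋ = 2.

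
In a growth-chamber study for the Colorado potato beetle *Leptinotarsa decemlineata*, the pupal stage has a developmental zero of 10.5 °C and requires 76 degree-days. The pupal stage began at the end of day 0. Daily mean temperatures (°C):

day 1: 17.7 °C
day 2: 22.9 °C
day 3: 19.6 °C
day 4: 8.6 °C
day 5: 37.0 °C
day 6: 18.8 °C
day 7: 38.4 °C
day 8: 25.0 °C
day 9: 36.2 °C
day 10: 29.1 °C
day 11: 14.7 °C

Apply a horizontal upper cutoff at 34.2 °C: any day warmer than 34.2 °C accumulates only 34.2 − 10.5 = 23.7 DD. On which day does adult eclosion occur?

Daily DD above 10.5 °C (capped at 23.7): 7.2, 12.4, 9.1, 0.0, 23.7, 8.3, 23.7, 14.5, 23.7, 18.6, 4.2.
Cumulative: 7.2, 19.6, 28.7, 28.7, 52.4, 60.7, 84.4, 98.9, 122.6, 141.2, 145.4.
The total first reaches 76 DD on day 7.

day 7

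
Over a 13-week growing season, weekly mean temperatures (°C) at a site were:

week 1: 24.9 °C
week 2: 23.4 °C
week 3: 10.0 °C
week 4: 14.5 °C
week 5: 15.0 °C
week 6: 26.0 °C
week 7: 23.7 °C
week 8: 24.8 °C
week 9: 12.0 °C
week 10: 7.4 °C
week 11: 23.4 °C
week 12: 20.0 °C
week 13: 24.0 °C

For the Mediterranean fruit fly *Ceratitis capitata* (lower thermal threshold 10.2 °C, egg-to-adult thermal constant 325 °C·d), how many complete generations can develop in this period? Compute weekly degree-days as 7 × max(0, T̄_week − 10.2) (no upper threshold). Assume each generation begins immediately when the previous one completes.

2 generations

Weekly DD (7 × max(0, T̄ − 10.2)): 102.9, 92.4, 0.0, 30.1, 33.6, 110.6, 94.5, 102.2, 12.6, 0.0, 92.4, 68.6, 96.6.
Season total = 836.5 DD.
Complete generations = ⌊836.5 / 325⌋ = 2.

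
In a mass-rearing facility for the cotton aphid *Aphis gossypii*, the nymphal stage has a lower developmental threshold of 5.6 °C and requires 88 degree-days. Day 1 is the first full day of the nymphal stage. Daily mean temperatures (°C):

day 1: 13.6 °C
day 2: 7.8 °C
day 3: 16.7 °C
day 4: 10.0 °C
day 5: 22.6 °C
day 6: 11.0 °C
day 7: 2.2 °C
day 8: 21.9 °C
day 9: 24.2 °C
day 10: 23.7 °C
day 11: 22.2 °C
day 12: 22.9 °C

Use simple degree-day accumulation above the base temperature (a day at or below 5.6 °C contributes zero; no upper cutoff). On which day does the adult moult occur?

Daily DD above 5.6 °C: 8.0, 2.2, 11.1, 4.4, 17.0, 5.4, 0.0, 16.3, 18.6, 18.1, 16.6, 17.3.
Cumulative: 8.0, 10.2, 21.3, 25.7, 42.7, 48.1, 48.1, 64.4, 83.0, 101.1, 117.7, 135.0.
The total first reaches 88 DD on day 10.

day 10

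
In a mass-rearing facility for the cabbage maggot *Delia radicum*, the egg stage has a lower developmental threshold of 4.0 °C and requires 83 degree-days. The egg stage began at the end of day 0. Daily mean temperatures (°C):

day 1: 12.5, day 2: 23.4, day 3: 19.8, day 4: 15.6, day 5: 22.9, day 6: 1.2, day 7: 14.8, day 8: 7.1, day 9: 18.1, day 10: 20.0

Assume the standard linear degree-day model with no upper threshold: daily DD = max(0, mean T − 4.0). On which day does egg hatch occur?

Daily DD above 4.0 °C: 8.5, 19.4, 15.8, 11.6, 18.9, 0.0, 10.8, 3.1, 14.1, 16.0.
Cumulative: 8.5, 27.9, 43.7, 55.3, 74.2, 74.2, 85.0, 88.1, 102.2, 118.2.
The total first reaches 83 DD on day 7.

day 7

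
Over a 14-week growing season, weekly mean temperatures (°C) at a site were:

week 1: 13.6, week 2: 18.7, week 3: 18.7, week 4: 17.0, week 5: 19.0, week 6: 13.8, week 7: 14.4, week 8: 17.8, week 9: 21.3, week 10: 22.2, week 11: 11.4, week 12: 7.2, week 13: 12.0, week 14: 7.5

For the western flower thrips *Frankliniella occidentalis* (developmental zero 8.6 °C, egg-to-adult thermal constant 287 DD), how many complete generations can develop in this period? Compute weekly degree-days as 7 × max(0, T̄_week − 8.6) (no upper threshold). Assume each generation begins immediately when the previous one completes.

2 generations

Weekly DD (7 × max(0, T̄ − 8.6)): 35.0, 70.7, 70.7, 58.8, 72.8, 36.4, 40.6, 64.4, 88.9, 95.2, 19.6, 0.0, 23.8, 0.0.
Season total = 676.9 DD.
Complete generations = ⌊676.9 / 287⌋ = 2.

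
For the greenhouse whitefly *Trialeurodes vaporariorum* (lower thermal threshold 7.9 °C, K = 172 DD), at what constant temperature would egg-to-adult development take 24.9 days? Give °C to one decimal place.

Required daily accumulation = 172 / 24.9 = 6.908 DD/day.
T = T_base + 6.908 = 7.9 + 6.908 = 14.808 ≈ 14.8 °C.

14.8 °C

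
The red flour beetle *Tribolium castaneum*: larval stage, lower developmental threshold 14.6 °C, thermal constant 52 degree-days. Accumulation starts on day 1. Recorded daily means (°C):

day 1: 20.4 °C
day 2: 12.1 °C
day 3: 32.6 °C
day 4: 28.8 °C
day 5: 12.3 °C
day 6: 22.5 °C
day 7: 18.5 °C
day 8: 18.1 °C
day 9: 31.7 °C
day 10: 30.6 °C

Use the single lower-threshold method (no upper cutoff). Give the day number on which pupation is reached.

Daily DD above 14.6 °C: 5.8, 0.0, 18.0, 14.2, 0.0, 7.9, 3.9, 3.5, 17.1, 16.0.
Cumulative: 5.8, 5.8, 23.8, 38.0, 38.0, 45.9, 49.8, 53.3, 70.4, 86.4.
The total first reaches 52 DD on day 8.

day 8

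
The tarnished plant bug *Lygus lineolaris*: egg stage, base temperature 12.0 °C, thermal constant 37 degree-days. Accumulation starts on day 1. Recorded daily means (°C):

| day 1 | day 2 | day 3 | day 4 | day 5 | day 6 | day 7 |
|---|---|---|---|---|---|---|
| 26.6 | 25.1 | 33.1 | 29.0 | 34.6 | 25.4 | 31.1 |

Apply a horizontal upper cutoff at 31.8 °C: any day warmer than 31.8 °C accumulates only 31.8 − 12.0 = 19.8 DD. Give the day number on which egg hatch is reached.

day 3

Daily DD above 12.0 °C (capped at 19.8): 14.6, 13.1, 19.8, 17.0, 19.8, 13.4, 19.1.
Cumulative: 14.6, 27.7, 47.5, 64.5, 84.3, 97.7, 116.8.
The total first reaches 37 DD on day 3.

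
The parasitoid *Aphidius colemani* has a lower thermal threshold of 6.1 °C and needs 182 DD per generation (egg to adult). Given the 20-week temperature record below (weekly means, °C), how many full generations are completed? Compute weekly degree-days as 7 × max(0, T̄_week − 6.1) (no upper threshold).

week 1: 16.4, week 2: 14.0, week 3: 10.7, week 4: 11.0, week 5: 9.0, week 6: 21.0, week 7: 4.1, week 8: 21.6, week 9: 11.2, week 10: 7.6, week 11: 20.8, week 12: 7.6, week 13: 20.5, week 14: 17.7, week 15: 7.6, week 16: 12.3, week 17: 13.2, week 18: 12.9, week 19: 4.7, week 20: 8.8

5 generations

Weekly DD (7 × max(0, T̄ − 6.1)): 72.1, 55.3, 32.2, 34.3, 20.3, 104.3, 0.0, 108.5, 35.7, 10.5, 102.9, 10.5, 100.8, 81.2, 10.5, 43.4, 49.7, 47.6, 0.0, 18.9.
Season total = 938.7 DD.
Complete generations = ⌊938.7 / 182⌋ = 5.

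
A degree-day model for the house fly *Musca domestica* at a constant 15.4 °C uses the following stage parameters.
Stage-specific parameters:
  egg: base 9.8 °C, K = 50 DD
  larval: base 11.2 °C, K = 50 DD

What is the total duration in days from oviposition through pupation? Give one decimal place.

20.8 days

egg: 50 / (15.4 − 9.8) = 50 / 5.6 = 8.929 d.
larval: 50 / (15.4 − 11.2) = 50 / 4.2 = 11.905 d.
Sum = 20.833 ≈ 20.8 days.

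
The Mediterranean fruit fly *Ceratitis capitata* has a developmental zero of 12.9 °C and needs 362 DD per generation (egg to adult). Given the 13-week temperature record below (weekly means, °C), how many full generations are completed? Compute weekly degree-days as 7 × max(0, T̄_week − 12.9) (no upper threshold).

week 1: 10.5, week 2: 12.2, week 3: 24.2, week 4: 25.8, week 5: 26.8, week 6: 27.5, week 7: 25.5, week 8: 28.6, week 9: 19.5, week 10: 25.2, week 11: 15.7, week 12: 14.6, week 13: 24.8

Weekly DD (7 × max(0, T̄ − 12.9)): 0.0, 0.0, 79.1, 90.3, 97.3, 102.2, 88.2, 109.9, 46.2, 86.1, 19.6, 11.9, 83.3.
Season total = 814.1 DD.
Complete generations = ⌊814.1 / 362⌋ = 2.

2 generations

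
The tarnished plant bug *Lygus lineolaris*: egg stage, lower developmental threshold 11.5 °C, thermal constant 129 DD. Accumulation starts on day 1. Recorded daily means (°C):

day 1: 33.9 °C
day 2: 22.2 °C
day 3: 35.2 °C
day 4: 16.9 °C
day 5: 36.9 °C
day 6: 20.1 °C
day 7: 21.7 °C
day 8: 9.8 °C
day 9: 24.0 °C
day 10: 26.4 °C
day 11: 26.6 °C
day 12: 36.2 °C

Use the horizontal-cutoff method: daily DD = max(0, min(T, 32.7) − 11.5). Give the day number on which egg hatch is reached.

day 11

Daily DD above 11.5 °C (capped at 21.2): 21.2, 10.7, 21.2, 5.4, 21.2, 8.6, 10.2, 0.0, 12.5, 14.9, 15.1, 21.2.
Cumulative: 21.2, 31.9, 53.1, 58.5, 79.7, 88.3, 98.5, 98.5, 111.0, 125.9, 141.0, 162.2.
The total first reaches 129 DD on day 11.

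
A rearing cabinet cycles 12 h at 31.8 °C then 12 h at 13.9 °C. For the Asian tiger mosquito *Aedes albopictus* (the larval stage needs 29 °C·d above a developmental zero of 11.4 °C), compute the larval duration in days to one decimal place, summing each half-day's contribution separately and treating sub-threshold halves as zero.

Day half: max(0, 31.8 − 11.4) × 0.5 = 20.4 × 0.5 = 10.20 DD.
Night half: max(0, 13.9 − 11.4) × 0.5 = 2.5 × 0.5 = 1.25 DD.
Per 24 h: 11.45 DD/day.
Duration = 29 / 11.45 = 2.533 ≈ 2.5 days.

2.5 days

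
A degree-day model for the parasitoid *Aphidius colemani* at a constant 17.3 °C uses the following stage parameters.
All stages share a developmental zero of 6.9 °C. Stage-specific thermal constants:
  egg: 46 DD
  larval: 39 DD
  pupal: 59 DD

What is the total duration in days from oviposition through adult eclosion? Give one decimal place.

13.8 days

Daily accumulation at 17.3 °C = 17.3 − 6.9 = 10.4 DD/day.
Total K = 46 + 39 + 59 = 144 DD.
Total duration = 144 / 10.4 = 13.846 ≈ 13.8 days.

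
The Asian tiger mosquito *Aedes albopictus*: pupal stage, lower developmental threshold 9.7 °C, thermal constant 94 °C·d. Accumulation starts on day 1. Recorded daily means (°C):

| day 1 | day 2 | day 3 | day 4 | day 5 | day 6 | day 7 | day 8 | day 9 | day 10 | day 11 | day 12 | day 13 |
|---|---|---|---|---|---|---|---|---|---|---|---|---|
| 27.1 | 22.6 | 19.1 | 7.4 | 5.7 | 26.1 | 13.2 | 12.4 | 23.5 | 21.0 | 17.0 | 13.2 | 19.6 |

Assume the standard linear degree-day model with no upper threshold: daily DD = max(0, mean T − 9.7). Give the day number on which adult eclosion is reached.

Daily DD above 9.7 °C: 17.4, 12.9, 9.4, 0.0, 0.0, 16.4, 3.5, 2.7, 13.8, 11.3, 7.3, 3.5, 9.9.
Cumulative: 17.4, 30.3, 39.7, 39.7, 39.7, 56.1, 59.6, 62.3, 76.1, 87.4, 94.7, 98.2, 108.1.
The total first reaches 94 DD on day 11.

day 11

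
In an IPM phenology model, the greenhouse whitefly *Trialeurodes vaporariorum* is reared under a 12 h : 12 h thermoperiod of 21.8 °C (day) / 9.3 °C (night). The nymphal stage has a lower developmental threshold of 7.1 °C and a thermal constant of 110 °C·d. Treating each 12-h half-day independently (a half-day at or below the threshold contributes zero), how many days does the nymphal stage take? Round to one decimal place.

13.0 days

Day half: max(0, 21.8 − 7.1) × 0.5 = 14.7 × 0.5 = 7.35 DD.
Night half: max(0, 9.3 − 7.1) × 0.5 = 2.2 × 0.5 = 1.10 DD.
Per 24 h: 8.45 DD/day.
Duration = 110 / 8.45 = 13.018 ≈ 13.0 days.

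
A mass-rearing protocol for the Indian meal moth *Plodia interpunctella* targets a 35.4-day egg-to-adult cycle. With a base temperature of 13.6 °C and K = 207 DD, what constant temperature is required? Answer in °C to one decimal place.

19.4 °C

Required daily accumulation = 207 / 35.4 = 5.847 DD/day.
T = T_base + 5.847 = 13.6 + 5.847 = 19.447 ≈ 19.4 °C.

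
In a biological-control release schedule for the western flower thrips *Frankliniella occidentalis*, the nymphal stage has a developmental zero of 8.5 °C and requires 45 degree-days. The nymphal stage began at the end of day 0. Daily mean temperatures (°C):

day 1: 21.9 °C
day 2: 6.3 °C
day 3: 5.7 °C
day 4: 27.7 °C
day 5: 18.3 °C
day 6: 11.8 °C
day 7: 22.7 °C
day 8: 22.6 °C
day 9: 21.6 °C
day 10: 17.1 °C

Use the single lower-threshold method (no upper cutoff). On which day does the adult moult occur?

Daily DD above 8.5 °C: 13.4, 0.0, 0.0, 19.2, 9.8, 3.3, 14.2, 14.1, 13.1, 8.6.
Cumulative: 13.4, 13.4, 13.4, 32.6, 42.4, 45.7, 59.9, 74.0, 87.1, 95.7.
The total first reaches 45 DD on day 6.

day 6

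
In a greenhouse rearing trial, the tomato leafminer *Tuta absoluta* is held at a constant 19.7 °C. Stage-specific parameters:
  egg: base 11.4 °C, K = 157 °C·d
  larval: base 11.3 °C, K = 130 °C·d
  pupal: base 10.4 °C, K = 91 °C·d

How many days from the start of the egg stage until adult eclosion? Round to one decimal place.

44.2 days

egg: 157 / (19.7 − 11.4) = 157 / 8.3 = 18.916 d.
larval: 130 / (19.7 − 11.3) = 130 / 8.4 = 15.476 d.
pupal: 91 / (19.7 − 10.4) = 91 / 9.3 = 9.785 d.
Sum = 44.177 ≈ 44.2 days.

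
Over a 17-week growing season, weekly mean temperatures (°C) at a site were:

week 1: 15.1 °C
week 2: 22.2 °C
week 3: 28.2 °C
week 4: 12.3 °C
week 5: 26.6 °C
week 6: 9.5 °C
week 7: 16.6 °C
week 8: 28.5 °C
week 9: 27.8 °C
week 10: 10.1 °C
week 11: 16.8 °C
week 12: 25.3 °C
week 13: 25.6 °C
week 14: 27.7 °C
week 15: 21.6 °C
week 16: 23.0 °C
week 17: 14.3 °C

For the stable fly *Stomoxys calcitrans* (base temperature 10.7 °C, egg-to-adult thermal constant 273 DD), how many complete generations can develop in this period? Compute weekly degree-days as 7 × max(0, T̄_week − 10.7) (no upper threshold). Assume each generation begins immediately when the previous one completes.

Weekly DD (7 × max(0, T̄ − 10.7)): 30.8, 80.5, 122.5, 11.2, 111.3, 0.0, 41.3, 124.6, 119.7, 0.0, 42.7, 102.2, 104.3, 119.0, 76.3, 86.1, 25.2.
Season total = 1197.7 DD.
Complete generations = ⌊1197.7 / 273⌋ = 4.

4 generations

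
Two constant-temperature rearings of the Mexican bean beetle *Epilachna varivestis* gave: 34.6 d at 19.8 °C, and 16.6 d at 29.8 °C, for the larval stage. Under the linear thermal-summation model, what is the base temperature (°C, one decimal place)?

10.6 °C

Under the model K = D·(T − T_b), so D₁·(T₁ − T_b) = D₂·(T₂ − T_b).
34.6·(19.8 − T_b) = 16.6·(29.8 − T_b)
T_b = (34.6·19.8 − 16.6·29.8) / (34.6 − 16.6) = 190.40 / 18.0 = 10.578 °C ≈ 10.6 °C.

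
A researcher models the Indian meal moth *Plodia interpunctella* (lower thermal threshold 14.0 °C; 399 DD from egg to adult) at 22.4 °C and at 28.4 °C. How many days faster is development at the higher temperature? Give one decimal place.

19.8 days

At 22.4 °C: 399 / (22.4 − 14.0) = 399 / 8.4 = 47.500 d.
At 28.4 °C: 399 / (28.4 − 14.0) = 399 / 14.4 = 27.708 d.
Difference = |47.500 − 27.708| = 19.792 ≈ 19.8 days.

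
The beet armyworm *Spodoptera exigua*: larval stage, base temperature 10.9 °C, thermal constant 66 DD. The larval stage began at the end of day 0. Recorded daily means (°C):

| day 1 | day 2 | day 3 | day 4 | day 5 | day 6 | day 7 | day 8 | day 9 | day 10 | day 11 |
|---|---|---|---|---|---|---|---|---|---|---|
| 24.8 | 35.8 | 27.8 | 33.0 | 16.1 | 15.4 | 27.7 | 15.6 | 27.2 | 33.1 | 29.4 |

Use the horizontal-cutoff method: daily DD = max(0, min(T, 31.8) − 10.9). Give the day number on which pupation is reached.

day 4

Daily DD above 10.9 °C (capped at 20.9): 13.9, 20.9, 16.9, 20.9, 5.2, 4.5, 16.8, 4.7, 16.3, 20.9, 18.5.
Cumulative: 13.9, 34.8, 51.7, 72.6, 77.8, 82.3, 99.1, 103.8, 120.1, 141.0, 159.5.
The total first reaches 66 DD on day 4.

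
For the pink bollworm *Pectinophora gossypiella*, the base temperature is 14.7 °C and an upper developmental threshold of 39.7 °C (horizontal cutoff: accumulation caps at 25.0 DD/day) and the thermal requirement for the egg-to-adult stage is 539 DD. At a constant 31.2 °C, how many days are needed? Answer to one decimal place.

32.7 days

Daily accumulation = 31.2 − 14.7 = 16.5 DD/day.
Duration = 539 / 16.5 = 32.667 ≈ 32.7 days.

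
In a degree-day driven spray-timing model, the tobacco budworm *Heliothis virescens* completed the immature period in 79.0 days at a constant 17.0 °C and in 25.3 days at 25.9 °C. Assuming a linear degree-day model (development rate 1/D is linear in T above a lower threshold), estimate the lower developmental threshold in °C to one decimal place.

12.8 °C

Equal thermal constants: D₁(T₁ − T_b) = D₂(T₂ − T_b).
79.0·(17.0 − T_b) = 25.3·(25.9 − T_b)
T_b = (79.0·17.0 − 25.3·25.9) / (79.0 − 25.3) = 687.73 / 53.7 = 12.807 °C ≈ 12.8 °C.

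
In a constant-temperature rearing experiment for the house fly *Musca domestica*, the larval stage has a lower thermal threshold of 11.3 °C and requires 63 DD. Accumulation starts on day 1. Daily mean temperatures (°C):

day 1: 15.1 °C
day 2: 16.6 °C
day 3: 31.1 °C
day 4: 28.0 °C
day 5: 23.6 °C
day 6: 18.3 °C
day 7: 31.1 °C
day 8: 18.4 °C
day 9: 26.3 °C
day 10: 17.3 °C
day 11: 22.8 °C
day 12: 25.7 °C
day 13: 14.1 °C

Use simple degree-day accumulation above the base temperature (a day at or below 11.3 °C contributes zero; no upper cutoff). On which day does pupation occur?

day 6

Daily DD above 11.3 °C: 3.8, 5.3, 19.8, 16.7, 12.3, 7.0, 19.8, 7.1, 15.0, 6.0, 11.5, 14.4, 2.8.
Cumulative: 3.8, 9.1, 28.9, 45.6, 57.9, 64.9, 84.7, 91.8, 106.8, 112.8, 124.3, 138.7, 141.5.
The total first reaches 63 DD on day 6.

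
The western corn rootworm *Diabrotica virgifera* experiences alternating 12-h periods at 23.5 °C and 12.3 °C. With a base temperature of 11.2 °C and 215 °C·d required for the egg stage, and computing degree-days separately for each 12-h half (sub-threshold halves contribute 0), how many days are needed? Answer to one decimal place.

Day half: max(0, 23.5 − 11.2) × 0.5 = 12.3 × 0.5 = 6.15 DD.
Night half: max(0, 12.3 − 11.2) × 0.5 = 1.1 × 0.5 = 0.55 DD.
Per 24 h: 6.70 DD/day.
Duration = 215 / 6.70 = 32.090 ≈ 32.1 days.

32.1 days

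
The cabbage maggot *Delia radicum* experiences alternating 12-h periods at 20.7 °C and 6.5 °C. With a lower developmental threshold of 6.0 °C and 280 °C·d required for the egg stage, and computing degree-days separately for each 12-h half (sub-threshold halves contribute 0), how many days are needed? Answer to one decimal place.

36.8 days

Day half: max(0, 20.7 − 6.0) × 0.5 = 14.7 × 0.5 = 7.35 DD.
Night half: max(0, 6.5 − 6.0) × 0.5 = 0.5 × 0.5 = 0.25 DD.
Per 24 h: 7.60 DD/day.
Duration = 280 / 7.60 = 36.842 ≈ 36.8 days.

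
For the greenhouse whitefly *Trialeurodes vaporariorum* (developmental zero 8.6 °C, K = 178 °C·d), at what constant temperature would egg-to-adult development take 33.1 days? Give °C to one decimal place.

Required daily accumulation = 178 / 33.1 = 5.378 DD/day.
T = T_base + 5.378 = 8.6 + 5.378 = 13.978 ≈ 14.0 °C.

14.0 °C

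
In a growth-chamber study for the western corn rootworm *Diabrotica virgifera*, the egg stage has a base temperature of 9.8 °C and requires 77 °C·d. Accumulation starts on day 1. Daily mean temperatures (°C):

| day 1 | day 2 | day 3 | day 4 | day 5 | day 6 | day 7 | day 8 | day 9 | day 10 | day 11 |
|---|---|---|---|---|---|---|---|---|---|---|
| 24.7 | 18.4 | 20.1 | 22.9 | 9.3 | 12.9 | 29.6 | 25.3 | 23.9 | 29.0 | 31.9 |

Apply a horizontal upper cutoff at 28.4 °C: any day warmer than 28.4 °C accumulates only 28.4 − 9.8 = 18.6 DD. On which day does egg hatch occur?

day 8

Daily DD above 9.8 °C (capped at 18.6): 14.9, 8.6, 10.3, 13.1, 0.0, 3.1, 18.6, 15.5, 14.1, 18.6, 18.6.
Cumulative: 14.9, 23.5, 33.8, 46.9, 46.9, 50.0, 68.6, 84.1, 98.2, 116.8, 135.4.
The total first reaches 77 DD on day 8.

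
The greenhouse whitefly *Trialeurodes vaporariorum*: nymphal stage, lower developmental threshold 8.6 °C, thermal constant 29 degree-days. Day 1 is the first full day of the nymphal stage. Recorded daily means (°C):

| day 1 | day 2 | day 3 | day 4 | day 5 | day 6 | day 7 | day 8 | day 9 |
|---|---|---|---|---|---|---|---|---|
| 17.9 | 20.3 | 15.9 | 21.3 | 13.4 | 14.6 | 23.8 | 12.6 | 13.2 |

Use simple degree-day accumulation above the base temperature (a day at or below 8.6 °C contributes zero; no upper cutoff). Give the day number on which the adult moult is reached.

Daily DD above 8.6 °C: 9.3, 11.7, 7.3, 12.7, 4.8, 6.0, 15.2, 4.0, 4.6.
Cumulative: 9.3, 21.0, 28.3, 41.0, 45.8, 51.8, 67.0, 71.0, 75.6.
The total first reaches 29 DD on day 4.

day 4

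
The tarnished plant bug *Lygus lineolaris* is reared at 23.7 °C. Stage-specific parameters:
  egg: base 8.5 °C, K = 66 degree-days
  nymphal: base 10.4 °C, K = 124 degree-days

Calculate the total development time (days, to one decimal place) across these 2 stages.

13.7 days

egg: 66 / (23.7 − 8.5) = 66 / 15.2 = 4.342 d.
nymphal: 124 / (23.7 − 10.4) = 124 / 13.3 = 9.323 d.
Sum = 13.665 ≈ 13.7 days.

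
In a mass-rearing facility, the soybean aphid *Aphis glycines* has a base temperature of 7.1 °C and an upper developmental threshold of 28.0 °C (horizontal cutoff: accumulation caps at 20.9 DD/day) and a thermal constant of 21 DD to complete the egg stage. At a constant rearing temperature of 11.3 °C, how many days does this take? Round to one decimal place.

Daily accumulation = 11.3 − 7.1 = 4.2 DD/day.
Duration = 21 / 4.2 = 5.000 ≈ 5.0 days.

5.0 days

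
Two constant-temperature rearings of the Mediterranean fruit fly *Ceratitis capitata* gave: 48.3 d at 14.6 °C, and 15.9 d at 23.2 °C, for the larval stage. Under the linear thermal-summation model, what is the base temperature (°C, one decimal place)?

Under the model K = D·(T − T_b), so D₁·(T₁ − T_b) = D₂·(T₂ − T_b).
48.3·(14.6 − T_b) = 15.9·(23.2 − T_b)
T_b = (48.3·14.6 − 15.9·23.2) / (48.3 − 15.9) = 336.30 / 32.4 = 10.380 °C ≈ 10.4 °C.

10.4 °C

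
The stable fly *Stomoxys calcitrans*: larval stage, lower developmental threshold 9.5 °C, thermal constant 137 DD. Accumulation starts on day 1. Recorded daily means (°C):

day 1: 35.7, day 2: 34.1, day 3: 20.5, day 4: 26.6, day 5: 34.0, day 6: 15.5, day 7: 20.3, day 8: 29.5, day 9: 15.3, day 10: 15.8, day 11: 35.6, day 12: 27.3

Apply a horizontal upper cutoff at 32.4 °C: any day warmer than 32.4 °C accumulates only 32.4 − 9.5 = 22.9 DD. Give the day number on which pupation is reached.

day 9

Daily DD above 9.5 °C (capped at 22.9): 22.9, 22.9, 11.0, 17.1, 22.9, 6.0, 10.8, 20.0, 5.8, 6.3, 22.9, 17.8.
Cumulative: 22.9, 45.8, 56.8, 73.9, 96.8, 102.8, 113.6, 133.6, 139.4, 145.7, 168.6, 186.4.
The total first reaches 137 DD on day 9.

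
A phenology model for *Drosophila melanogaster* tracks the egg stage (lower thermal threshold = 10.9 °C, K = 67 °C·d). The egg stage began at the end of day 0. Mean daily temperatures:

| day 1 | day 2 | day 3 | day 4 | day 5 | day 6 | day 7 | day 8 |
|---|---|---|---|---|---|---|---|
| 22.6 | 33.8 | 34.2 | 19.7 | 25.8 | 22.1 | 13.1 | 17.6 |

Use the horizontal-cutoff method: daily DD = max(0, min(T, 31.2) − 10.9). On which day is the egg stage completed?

day 5

Daily DD above 10.9 °C (capped at 20.3): 11.7, 20.3, 20.3, 8.8, 14.9, 11.2, 2.2, 6.7.
Cumulative: 11.7, 32.0, 52.3, 61.1, 76.0, 87.2, 89.4, 96.1.
The total first reaches 67 DD on day 5.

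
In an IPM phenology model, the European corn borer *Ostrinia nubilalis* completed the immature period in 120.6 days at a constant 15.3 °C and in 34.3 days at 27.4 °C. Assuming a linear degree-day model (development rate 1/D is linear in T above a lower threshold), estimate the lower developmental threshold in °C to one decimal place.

10.5 °C

Equal thermal constants: D₁(T₁ − T_b) = D₂(T₂ − T_b).
120.6·(15.3 − T_b) = 34.3·(27.4 − T_b)
T_b = (120.6·15.3 − 34.3·27.4) / (120.6 − 34.3) = 905.36 / 86.3 = 10.491 °C ≈ 10.5 °C.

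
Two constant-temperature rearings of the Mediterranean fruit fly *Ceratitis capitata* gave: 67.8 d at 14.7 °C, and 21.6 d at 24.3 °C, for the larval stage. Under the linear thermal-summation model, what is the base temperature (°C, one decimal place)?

10.2 °C

Equal thermal constants: D₁(T₁ − T_b) = D₂(T₂ − T_b).
67.8·(14.7 − T_b) = 21.6·(24.3 − T_b)
T_b = (67.8·14.7 − 21.6·24.3) / (67.8 − 21.6) = 471.78 / 46.2 = 10.212 °C ≈ 10.2 °C.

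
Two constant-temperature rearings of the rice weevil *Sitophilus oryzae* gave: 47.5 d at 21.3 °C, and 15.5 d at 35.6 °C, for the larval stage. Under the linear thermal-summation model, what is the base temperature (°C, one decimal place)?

Linear rate model ⇒ the product D·(T − T_b) is constant across temperatures.
47.5·(21.3 − T_b) = 15.5·(35.6 − T_b)
T_b = (47.5·21.3 − 15.5·35.6) / (47.5 − 15.5) = 459.95 / 32.0 = 14.373 °C ≈ 14.4 °C.

14.4 °C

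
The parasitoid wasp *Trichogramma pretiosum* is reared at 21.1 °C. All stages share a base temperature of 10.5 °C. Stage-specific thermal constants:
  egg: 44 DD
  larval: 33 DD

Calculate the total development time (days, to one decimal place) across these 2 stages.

7.3 days

Daily accumulation at 21.1 °C = 21.1 − 10.5 = 10.6 DD/day.
Total K = 44 + 33 = 77 DD.
Total duration = 77 / 10.6 = 7.264 ≈ 7.3 days.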